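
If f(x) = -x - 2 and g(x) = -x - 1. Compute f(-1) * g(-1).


0


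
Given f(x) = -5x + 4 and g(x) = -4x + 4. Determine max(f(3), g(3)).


-8


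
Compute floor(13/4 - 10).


13/4 = 3.25
3.25 - 10 = -6.75
floor(-6.75) = -7

-7


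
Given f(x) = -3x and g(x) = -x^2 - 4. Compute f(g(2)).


g(2) = -8
f(-8) = 24

24


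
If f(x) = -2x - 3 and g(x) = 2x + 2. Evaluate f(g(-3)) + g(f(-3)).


f(g(-3)) = 5
g(f(-3)) = 8
Sum = 13

13


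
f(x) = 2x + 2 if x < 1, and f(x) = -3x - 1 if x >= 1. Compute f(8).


-25


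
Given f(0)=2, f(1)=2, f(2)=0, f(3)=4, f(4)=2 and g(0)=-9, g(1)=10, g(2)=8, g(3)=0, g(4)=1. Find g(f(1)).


8


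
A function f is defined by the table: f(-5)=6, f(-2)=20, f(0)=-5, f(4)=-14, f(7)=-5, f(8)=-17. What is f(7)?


Reading from the table at x = 7

-5


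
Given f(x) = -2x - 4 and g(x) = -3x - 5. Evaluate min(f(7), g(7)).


f(7) = -18
g(7) = -26
min = -26

-26


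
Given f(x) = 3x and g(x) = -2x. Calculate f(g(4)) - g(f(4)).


f(g(4)) = -24
g(f(4)) = -24
Difference = 0

0


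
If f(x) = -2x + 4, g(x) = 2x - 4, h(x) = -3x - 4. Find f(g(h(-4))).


h(-4) = 8
g(8) = 12
f(12) = -20

-20


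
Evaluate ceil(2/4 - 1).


2/4 = 0.5
0.5 - 1 = -0.5
ceil(-0.5) = 0

0


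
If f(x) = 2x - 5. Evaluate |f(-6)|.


f(-6) = -17
|-17| = 17

17


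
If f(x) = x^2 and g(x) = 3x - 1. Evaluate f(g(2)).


g(2) = 5
f(5) = 1*(5)^2 = 25

25


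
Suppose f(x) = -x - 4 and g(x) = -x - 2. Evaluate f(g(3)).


g(3) = -5
f(-5) = 1

1


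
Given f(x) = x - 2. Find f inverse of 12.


Solve x - 2 = 12
x = (12 + 2) / 1 = 14

14


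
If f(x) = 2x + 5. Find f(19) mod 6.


f(19) = 43
43 mod 6 = 1

1


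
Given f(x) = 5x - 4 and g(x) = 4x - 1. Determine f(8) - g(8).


f(8) = 36
g(8) = 31
Difference = 5

5


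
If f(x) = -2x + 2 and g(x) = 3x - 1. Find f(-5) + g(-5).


-4


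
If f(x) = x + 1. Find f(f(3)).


5


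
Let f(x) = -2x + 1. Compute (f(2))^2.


f(2) = -3
(-3)^2 = 9

9


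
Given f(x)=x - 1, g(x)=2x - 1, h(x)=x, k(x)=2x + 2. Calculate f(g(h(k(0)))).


k(0) = 2
h(2) = 2
g(2) = 3
f(3) = 2

2


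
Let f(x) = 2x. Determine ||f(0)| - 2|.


f(0) = 0
|0| = 0
|0 - 2| = 2

2


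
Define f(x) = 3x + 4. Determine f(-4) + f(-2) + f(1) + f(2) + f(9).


f(-4) = -8
f(-2) = -2
f(1) = 7
f(2) = 10
f(9) = 31
Sum = 38

38


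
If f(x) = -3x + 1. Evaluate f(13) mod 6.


4


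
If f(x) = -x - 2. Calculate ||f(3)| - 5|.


f(3) = -5
|-5| = 5
|5 - 5| = 0

0


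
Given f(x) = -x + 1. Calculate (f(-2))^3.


f(-2) = 3
(3)^3 = 27

27


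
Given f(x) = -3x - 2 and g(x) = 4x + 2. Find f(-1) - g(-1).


f(-1) = 1
g(-1) = -2
Difference = 3

3


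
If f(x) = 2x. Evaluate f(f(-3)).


-12


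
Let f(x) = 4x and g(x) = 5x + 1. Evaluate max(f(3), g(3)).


f(3) = 12
g(3) = 16
max = 16

16


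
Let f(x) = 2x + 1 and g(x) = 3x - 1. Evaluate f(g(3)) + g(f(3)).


f(g(3)) = 17
g(f(3)) = 20
Sum = 37

37


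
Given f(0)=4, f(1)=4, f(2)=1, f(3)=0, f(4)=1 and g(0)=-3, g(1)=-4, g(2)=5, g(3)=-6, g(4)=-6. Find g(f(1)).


f(1) = 4
g(4) = -6

-6


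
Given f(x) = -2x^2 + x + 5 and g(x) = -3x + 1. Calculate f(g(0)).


g(0) = 1
f(1) = (-2)*(1)^2 + 1*(1) + 5 = 4

4


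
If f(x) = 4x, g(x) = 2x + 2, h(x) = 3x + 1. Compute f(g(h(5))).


136


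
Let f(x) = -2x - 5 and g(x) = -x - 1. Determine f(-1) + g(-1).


f(-1) = -3
g(-1) = 0
Sum = -3

-3


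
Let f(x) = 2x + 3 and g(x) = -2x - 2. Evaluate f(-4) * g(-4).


f(-4) = -5
g(-4) = 6
Product = -30

-30


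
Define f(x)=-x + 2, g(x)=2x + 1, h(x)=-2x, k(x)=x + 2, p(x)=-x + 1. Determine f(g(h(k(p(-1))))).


17


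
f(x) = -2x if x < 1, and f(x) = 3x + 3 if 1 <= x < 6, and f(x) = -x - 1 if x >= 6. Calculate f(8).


-9


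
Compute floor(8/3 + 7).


8/3 = 2.6667
2.6667 + 7 = 9.6667
floor(9.6667) = 9

9


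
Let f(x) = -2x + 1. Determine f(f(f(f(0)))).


f(0) = 1
f(1) = -1
f(-1) = 3
f(3) = -5

-5


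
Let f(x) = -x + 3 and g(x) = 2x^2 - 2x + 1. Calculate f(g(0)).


g(0) = 1
f(1) = 2

2


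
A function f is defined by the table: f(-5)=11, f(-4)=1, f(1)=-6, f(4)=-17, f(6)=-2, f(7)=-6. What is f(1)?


-6


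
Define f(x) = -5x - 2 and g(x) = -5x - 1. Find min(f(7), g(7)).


f(7) = -37
g(7) = -36
min = -37

-37


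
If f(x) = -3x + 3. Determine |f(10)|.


f(10) = -27
|-27| = 27

27


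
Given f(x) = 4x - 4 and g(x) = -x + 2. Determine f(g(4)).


g(4) = -2
f(-2) = -12

-12


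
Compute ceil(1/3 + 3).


1/3 = 0.3333
0.3333 + 3 = 3.3333
ceil(3.3333) = 4

4


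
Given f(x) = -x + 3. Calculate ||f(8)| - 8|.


f(8) = -5
|-5| = 5
|5 - 8| = 3

3


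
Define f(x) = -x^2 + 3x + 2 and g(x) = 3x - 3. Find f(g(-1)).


g(-1) = -6
f(-6) = (-1)*(-6)^2 + 3*(-6) + 2 = -52

-52


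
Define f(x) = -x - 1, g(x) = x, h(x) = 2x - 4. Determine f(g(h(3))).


h(3) = 2
g(2) = 2
f(2) = -3

-3


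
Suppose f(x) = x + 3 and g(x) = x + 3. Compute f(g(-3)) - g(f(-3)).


f(g(-3)) = 3
g(f(-3)) = 3
Difference = 0

0


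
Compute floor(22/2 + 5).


22/2 = 11
11 + 5 = 16
floor(16) = 16

16


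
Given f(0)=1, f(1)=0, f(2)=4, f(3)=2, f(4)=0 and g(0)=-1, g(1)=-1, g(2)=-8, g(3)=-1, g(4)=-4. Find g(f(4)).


f(4) = 0
g(0) = -1

-1


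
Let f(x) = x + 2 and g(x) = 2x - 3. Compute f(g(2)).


g(2) = 1
f(1) = 3

3


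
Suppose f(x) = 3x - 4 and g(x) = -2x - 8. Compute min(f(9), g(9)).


f(9) = 23
g(9) = -26
min = -26

-26


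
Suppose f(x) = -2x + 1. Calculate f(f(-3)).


f(-3) = 7
f(7) = -13

-13


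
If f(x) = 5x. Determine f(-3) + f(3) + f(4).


f(-3) = -15
f(3) = 15
f(4) = 20
Sum = 20

20


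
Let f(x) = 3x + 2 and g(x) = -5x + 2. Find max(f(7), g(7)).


f(7) = 23
g(7) = -33
max = 23

23


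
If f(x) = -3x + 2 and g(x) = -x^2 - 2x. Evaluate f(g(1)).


g(1) = -3
f(-3) = 11

11


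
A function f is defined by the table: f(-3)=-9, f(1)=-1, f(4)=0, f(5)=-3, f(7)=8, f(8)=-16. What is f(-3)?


-9


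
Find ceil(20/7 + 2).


20/7 = 2.8571
2.8571 + 2 = 4.8571
ceil(4.8571) = 5

5


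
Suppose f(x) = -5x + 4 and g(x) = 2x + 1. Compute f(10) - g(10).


-67


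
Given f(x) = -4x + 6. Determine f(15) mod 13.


f(15) = -54
-54 mod 13 = 11

11


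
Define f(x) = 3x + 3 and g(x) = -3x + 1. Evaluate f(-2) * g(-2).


f(-2) = -3
g(-2) = 7
Product = -21

-21


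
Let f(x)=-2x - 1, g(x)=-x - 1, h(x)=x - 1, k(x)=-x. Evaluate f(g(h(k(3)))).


k(3) = -3
h(-3) = -4
g(-4) = 3
f(3) = -7

-7


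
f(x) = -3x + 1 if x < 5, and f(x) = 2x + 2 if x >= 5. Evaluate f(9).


9 satisfies x >= 5
f(9) = 20

20


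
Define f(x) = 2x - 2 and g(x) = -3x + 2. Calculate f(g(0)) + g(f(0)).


f(g(0)) = 2
g(f(0)) = 8
Sum = 10

10


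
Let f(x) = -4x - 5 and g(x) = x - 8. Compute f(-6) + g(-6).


f(-6) = 19
g(-6) = -14
Sum = 5

5


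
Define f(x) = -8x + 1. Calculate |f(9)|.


f(9) = -71
|-71| = 71

71


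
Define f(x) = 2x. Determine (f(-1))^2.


4


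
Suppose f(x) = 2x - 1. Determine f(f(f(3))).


17


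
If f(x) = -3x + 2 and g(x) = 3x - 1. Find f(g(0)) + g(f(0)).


f(g(0)) = 5
g(f(0)) = 5
Sum = 10

10


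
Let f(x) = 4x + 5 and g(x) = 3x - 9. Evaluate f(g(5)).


29


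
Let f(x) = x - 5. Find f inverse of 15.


20


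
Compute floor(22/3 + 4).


22/3 = 7.3333
7.3333 + 4 = 11.3333
floor(11.3333) = 11

11


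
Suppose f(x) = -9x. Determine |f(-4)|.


f(-4) = 36
|36| = 36

36


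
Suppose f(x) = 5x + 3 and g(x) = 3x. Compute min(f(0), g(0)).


f(0) = 3
g(0) = 0
min = 0

0


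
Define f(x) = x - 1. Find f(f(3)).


f(3) = 2
f(2) = 1

1


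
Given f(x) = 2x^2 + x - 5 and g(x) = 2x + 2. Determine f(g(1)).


g(1) = 4
f(4) = 2*(4)^2 + 1*(4) - 5 = 31

31


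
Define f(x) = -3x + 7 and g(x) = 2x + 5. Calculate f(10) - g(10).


f(10) = -23
g(10) = 25
Difference = -48

-48


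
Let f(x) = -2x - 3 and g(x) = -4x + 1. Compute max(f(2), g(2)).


-7


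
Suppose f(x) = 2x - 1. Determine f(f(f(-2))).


f(-2) = -5
f(-5) = -11
f(-11) = -23

-23


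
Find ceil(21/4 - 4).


21/4 = 5.25
5.25 - 4 = 1.25
ceil(1.25) = 2

2


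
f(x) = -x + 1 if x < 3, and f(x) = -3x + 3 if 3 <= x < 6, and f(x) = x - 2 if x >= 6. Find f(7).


7 satisfies x >= 6
f(7) = 5

5


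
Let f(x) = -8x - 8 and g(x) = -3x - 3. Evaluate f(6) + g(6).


-77


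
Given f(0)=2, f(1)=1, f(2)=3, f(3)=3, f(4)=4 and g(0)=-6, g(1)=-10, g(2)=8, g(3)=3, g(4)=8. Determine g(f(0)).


f(0) = 2
g(2) = 8

8


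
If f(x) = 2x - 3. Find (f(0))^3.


f(0) = -3
(-3)^3 = -27

-27


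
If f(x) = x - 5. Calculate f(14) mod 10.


9


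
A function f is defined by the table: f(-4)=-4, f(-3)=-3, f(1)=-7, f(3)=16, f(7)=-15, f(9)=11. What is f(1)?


Reading from the table at x = 1

-7


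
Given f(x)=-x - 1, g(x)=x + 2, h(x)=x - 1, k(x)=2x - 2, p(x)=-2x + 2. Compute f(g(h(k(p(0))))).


p(0) = 2
k(2) = 2
h(2) = 1
g(1) = 3
f(3) = -4

-4


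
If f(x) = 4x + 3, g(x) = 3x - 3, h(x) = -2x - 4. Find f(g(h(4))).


h(4) = -12
g(-12) = -39
f(-39) = -153

-153


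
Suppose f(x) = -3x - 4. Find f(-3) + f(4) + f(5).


-30


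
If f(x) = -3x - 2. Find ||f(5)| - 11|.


f(5) = -17
|-17| = 17
|17 - 11| = 6

6


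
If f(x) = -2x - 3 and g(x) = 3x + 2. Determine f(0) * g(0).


f(0) = -3
g(0) = 2
Product = -6

-6


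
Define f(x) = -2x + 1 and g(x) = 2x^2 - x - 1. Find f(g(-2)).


-17


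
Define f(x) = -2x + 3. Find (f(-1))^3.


125


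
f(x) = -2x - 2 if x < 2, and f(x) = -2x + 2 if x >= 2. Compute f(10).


10 satisfies x >= 2
f(10) = -18

-18


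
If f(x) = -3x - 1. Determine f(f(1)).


11


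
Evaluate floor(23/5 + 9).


23/5 = 4.6
4.6 + 9 = 13.6
floor(13.6) = 13

13


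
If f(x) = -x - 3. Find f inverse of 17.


Solve -x - 3 = 17
x = (17 + 3) / (-1) = -20

-20


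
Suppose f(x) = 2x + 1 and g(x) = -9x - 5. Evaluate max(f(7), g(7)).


f(7) = 15
g(7) = -68
max = 15

15


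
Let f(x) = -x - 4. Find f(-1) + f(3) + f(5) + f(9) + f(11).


f(-1) = -3
f(3) = -7
f(5) = -9
f(9) = -13
f(11) = -15
Sum = -47

-47


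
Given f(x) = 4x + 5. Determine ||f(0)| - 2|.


3


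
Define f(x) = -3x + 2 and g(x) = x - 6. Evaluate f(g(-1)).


g(-1) = -7
f(-7) = 23

23


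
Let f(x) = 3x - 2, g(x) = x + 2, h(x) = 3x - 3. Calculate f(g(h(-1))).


h(-1) = -6
g(-6) = -4
f(-4) = -14

-14


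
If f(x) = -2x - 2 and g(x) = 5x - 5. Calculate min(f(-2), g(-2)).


f(-2) = 2
g(-2) = -15
min = -15

-15


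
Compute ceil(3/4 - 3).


3/4 = 0.75
0.75 - 3 = -2.25
ceil(-2.25) = -2

-2


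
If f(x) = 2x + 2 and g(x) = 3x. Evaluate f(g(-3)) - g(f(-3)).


f(g(-3)) = -16
g(f(-3)) = -12
Difference = -4

-4


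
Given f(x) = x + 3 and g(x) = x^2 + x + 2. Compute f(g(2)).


11


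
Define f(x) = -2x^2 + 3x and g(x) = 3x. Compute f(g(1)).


g(1) = 3
f(3) = (-2)*(3)^2 + 3*(3) = -9

-9


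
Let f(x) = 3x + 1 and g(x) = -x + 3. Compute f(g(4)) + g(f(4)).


f(g(4)) = -2
g(f(4)) = -10
Sum = -12

-12


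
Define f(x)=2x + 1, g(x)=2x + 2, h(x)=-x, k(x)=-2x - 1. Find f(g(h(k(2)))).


k(2) = -5
h(-5) = 5
g(5) = 12
f(12) = 25

25


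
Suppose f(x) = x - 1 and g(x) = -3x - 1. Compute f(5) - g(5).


f(5) = 4
g(5) = -16
Difference = 20

20


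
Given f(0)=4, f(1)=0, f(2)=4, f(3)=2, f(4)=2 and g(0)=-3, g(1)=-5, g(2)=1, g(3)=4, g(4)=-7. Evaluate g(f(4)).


f(4) = 2
g(2) = 1

1


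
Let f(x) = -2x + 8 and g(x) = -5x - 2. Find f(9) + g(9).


-57


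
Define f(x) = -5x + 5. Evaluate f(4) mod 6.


f(4) = -15
-15 mod 6 = 3

3


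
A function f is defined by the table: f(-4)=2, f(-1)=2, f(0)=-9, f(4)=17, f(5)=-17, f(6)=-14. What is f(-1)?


Reading from the table at x = -1

2


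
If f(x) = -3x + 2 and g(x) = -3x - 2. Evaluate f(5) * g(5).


f(5) = -13
g(5) = -17
Product = 221

221


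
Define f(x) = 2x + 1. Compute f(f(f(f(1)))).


f(1) = 3
f(3) = 7
f(7) = 15
f(15) = 31

31


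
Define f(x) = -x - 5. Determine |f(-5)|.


f(-5) = 0
|0| = 0

0


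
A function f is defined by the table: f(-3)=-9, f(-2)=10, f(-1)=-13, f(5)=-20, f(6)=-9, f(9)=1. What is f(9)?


Reading from the table at x = 9

1


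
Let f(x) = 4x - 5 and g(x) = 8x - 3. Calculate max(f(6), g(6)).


45


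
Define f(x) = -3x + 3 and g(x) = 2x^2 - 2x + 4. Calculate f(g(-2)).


g(-2) = 16
f(16) = -45

-45


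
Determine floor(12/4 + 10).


12/4 = 3
3 + 10 = 13
floor(13) = 13

13


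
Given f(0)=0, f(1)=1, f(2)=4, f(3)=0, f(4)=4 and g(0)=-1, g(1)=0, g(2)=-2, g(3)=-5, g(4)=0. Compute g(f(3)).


-1


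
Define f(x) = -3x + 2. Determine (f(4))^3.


f(4) = -10
(-10)^3 = -1000

-1000


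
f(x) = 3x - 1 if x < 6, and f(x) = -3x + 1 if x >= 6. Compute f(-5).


-5 satisfies x < 6
f(-5) = -16

-16


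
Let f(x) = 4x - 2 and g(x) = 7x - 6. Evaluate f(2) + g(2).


f(2) = 6
g(2) = 8
Sum = 14

14


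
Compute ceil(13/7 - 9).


13/7 = 1.8571
1.8571 - 9 = -7.1429
ceil(-7.1429) = -7

-7


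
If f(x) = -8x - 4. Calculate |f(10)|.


84


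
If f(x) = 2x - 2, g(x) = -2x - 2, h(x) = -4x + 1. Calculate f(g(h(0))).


h(0) = 1
g(1) = -4
f(-4) = -10

-10


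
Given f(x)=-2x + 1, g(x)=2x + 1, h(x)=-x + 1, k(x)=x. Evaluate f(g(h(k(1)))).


k(1) = 1
h(1) = 0
g(0) = 1
f(1) = -1

-1


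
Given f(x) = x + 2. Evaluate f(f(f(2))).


8


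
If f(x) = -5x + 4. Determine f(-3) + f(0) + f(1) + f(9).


f(-3) = 19
f(0) = 4
f(1) = -1
f(9) = -41
Sum = -19

-19


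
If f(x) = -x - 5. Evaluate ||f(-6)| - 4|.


f(-6) = 1
|1| = 1
|1 - 4| = 3

3


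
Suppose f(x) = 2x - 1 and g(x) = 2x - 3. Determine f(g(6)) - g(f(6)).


f(g(6)) = 17
g(f(6)) = 19
Difference = -2

-2


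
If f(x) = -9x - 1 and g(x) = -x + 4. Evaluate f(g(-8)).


g(-8) = 12
f(12) = -109

-109


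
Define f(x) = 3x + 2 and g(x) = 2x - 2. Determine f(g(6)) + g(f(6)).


f(g(6)) = 32
g(f(6)) = 38
Sum = 70

70


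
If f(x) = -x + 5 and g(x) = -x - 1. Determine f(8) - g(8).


f(8) = -3
g(8) = -9
Difference = 6

6


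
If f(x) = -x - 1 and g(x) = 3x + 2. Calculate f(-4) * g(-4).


f(-4) = 3
g(-4) = -10
Product = -30

-30


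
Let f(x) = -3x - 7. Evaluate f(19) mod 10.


f(19) = -64
-64 mod 10 = 6

6


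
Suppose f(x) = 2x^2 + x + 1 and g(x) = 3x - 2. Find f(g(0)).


7


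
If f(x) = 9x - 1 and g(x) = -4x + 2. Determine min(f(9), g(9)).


f(9) = 80
g(9) = -34
min = -34

-34


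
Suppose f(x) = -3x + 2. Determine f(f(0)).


f(0) = 2
f(2) = -4

-4


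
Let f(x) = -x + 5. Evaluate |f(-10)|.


f(-10) = 15
|15| = 15

15


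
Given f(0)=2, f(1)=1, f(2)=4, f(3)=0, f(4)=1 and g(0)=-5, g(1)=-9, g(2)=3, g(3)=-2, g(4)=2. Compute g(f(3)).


f(3) = 0
g(0) = -5

-5


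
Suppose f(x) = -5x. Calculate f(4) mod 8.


4


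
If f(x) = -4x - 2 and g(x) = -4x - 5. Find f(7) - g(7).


f(7) = -30
g(7) = -33
Difference = 3

3


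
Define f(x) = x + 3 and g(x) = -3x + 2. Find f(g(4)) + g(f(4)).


f(g(4)) = -7
g(f(4)) = -19
Sum = -26

-26


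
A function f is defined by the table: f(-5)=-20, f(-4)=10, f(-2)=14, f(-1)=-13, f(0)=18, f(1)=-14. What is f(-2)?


Reading from the table at x = -2

14


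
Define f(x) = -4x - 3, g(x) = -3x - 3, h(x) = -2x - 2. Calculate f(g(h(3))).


h(3) = -8
g(-8) = 21
f(21) = -87

-87


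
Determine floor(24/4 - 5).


24/4 = 6
6 - 5 = 1
floor(1) = 1

1


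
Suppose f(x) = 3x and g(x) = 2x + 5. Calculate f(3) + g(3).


f(3) = 9
g(3) = 11
Sum = 20

20


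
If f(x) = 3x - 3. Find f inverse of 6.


Solve 3x - 3 = 6
x = (6 + 3) / 3 = 3

3


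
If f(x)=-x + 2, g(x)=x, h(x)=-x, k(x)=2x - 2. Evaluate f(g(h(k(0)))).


k(0) = -2
h(-2) = 2
g(2) = 2
f(2) = 0

0


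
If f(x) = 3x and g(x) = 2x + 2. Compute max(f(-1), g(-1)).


0


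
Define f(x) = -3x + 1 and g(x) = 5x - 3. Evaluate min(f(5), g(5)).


f(5) = -14
g(5) = 22
min = -14

-14


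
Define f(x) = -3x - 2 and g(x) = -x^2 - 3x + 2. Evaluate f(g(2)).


g(2) = -8
f(-8) = 22

22


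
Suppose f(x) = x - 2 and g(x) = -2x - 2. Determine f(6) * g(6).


f(6) = 4
g(6) = -14
Product = -56

-56


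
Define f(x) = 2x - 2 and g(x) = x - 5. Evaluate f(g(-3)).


-18


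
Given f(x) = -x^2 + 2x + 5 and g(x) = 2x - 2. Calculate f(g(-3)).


g(-3) = -8
f(-8) = (-1)*(-8)^2 + 2*(-8) + 5 = -75

-75


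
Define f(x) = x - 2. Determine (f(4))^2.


f(4) = 2
(2)^2 = 4

4


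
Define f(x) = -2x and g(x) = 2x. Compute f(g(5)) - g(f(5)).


f(g(5)) = -20
g(f(5)) = -20
Difference = 0

0


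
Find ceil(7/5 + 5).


7/5 = 1.4
1.4 + 5 = 6.4
ceil(6.4) = 7

7


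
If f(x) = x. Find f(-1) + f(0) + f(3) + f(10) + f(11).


f(-1) = -1
f(0) = 0
f(3) = 3
f(10) = 10
f(11) = 11
Sum = 23

23


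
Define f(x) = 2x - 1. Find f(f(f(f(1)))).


f(1) = 1
f(1) = 1
f(1) = 1
f(1) = 1

1


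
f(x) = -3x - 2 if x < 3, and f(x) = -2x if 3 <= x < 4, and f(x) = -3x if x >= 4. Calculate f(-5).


-5 satisfies x < 3
f(-5) = 13

13


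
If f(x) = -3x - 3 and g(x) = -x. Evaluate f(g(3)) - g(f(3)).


f(g(3)) = 6
g(f(3)) = 12
Difference = -6

-6


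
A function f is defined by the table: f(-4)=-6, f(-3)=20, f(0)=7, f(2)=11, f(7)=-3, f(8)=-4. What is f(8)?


Reading from the table at x = 8

-4


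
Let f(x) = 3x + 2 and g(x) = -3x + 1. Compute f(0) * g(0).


f(0) = 2
g(0) = 1
Product = 2

2


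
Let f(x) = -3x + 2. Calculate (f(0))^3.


f(0) = 2
(2)^3 = 8

8


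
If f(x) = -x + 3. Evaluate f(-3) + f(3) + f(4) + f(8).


f(-3) = 6
f(3) = 0
f(4) = -1
f(8) = -5
Sum = 0

0


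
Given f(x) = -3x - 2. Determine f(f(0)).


f(0) = -2
f(-2) = 4

4


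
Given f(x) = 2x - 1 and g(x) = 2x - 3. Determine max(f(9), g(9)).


f(9) = 17
g(9) = 15
max = 17

17


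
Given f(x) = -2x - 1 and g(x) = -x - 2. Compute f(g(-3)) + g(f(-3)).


f(g(-3)) = -3
g(f(-3)) = -7
Sum = -10

-10


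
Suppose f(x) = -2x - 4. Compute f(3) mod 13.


3


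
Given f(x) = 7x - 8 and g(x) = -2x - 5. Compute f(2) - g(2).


f(2) = 6
g(2) = -9
Difference = 15

15


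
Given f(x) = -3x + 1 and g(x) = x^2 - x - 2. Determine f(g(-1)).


g(-1) = 0
f(0) = 1

1


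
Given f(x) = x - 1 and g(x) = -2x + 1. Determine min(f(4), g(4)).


f(4) = 3
g(4) = -7
min = -7

-7


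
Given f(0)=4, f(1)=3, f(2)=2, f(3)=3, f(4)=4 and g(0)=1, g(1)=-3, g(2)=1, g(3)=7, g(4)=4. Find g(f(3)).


7


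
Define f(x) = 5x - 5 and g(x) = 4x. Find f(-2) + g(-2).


f(-2) = -15
g(-2) = -8
Sum = -23

-23


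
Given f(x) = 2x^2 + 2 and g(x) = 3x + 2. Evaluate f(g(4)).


g(4) = 14
f(14) = 2*(14)^2 + 2 = 394

394


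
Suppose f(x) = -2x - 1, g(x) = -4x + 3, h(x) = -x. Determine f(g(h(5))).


h(5) = -5
g(-5) = 23
f(23) = -47

-47


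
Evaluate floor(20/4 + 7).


12


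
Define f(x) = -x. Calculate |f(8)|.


f(8) = -8
|-8| = 8

8


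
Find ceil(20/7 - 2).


20/7 = 2.8571
2.8571 - 2 = 0.8571
ceil(0.8571) = 1

1


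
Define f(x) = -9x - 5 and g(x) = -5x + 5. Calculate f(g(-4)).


g(-4) = 25
f(25) = -230

-230


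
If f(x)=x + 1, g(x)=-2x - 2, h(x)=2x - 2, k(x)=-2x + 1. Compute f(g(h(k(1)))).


k(1) = -1
h(-1) = -4
g(-4) = 6
f(6) = 7

7


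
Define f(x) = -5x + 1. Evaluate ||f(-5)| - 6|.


f(-5) = 26
|26| = 26
|26 - 6| = 20

20


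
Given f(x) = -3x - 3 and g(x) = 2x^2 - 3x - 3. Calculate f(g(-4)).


g(-4) = 41
f(41) = -126

-126


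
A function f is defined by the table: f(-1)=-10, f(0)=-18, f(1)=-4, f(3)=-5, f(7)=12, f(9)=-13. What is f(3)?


Reading from the table at x = 3

-5


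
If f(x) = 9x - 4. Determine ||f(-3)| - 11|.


f(-3) = -31
|-31| = 31
|31 - 11| = 20

20


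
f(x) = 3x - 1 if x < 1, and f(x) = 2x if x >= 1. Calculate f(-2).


-2 satisfies x < 1
f(-2) = -7

-7


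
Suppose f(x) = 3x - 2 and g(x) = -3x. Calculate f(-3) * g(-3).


f(-3) = -11
g(-3) = 9
Product = -99

-99


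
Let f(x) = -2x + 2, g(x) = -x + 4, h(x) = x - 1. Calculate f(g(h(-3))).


h(-3) = -4
g(-4) = 8
f(8) = -14

-14


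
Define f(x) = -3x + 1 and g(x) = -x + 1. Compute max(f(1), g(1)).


f(1) = -2
g(1) = 0
max = 0

0


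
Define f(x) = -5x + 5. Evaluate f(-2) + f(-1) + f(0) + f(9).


f(-2) = 15
f(-1) = 10
f(0) = 5
f(9) = -40
Sum = -10

-10


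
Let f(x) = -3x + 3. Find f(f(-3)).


-33


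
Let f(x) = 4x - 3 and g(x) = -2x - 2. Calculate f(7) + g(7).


f(7) = 25
g(7) = -16
Sum = 9

9


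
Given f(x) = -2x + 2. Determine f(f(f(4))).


f(4) = -6
f(-6) = 14
f(14) = -26

-26


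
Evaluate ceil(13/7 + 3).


5


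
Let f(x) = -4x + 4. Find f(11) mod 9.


5


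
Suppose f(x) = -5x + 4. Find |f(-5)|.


f(-5) = 29
|29| = 29

29


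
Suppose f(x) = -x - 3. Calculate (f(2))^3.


f(2) = -5
(-5)^3 = -125

-125


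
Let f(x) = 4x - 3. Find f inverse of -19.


Solve 4x - 3 = -19
x = (-19 + 3) / 4 = -4

-4


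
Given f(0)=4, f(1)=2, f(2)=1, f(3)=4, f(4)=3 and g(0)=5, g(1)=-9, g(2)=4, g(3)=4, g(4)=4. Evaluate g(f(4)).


f(4) = 3
g(3) = 4

4


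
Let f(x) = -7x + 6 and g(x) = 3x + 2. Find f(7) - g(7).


f(7) = -43
g(7) = 23
Difference = -66

-66


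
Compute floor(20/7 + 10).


12


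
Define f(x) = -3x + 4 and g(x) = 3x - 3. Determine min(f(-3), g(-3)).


-12


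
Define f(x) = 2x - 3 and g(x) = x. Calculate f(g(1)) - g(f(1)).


f(g(1)) = -1
g(f(1)) = -1
Difference = 0

0


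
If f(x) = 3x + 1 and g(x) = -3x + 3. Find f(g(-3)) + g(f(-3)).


f(g(-3)) = 37
g(f(-3)) = 27
Sum = 64

64


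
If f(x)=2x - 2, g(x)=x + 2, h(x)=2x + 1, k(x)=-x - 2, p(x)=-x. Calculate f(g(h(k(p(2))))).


p(2) = -2
k(-2) = 0
h(0) = 1
g(1) = 3
f(3) = 4

4


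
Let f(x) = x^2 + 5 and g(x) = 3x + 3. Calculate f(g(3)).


g(3) = 12
f(12) = 1*(12)^2 + 5 = 149

149


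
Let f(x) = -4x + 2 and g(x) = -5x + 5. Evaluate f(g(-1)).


-38


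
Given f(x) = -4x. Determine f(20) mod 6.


4


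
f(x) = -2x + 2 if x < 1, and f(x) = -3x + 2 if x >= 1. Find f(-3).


-3 satisfies x < 1
f(-3) = 8

8


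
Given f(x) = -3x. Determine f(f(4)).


f(4) = -12
f(-12) = 36

36


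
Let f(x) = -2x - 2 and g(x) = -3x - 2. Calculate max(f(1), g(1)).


f(1) = -4
g(1) = -5
max = -4

-4


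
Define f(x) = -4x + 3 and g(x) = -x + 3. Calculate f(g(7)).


g(7) = -4
f(-4) = 19

19


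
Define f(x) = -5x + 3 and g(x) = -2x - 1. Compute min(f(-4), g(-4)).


f(-4) = 23
g(-4) = 7
min = 7

7


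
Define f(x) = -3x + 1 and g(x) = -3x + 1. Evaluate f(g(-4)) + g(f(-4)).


f(g(-4)) = -38
g(f(-4)) = -38
Sum = -76

-76


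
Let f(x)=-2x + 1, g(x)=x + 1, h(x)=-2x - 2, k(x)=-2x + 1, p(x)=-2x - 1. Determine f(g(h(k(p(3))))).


p(3) = -7
k(-7) = 15
h(15) = -32
g(-32) = -31
f(-31) = 63

63


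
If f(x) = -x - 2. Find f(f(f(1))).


f(1) = -3
f(-3) = 1
f(1) = -3

-3


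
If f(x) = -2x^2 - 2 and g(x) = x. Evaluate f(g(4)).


-34


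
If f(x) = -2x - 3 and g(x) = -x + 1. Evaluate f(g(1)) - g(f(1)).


-9


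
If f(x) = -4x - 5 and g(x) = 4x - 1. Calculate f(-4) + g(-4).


f(-4) = 11
g(-4) = -17
Sum = -6

-6


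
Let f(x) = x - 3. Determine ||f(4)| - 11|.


10


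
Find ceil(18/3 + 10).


18/3 = 6
6 + 10 = 16
ceil(16) = 16

16


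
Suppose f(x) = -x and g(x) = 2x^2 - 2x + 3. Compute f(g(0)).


g(0) = 3
f(3) = -3

-3


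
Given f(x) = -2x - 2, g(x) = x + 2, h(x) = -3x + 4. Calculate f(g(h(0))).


-14


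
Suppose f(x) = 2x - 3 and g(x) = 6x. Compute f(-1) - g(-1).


f(-1) = -5
g(-1) = -6
Difference = 1

1


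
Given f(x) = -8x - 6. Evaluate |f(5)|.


46


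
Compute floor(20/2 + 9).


20/2 = 10
10 + 9 = 19
floor(19) = 19

19


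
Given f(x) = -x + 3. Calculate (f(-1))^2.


f(-1) = 4
(4)^2 = 16

16


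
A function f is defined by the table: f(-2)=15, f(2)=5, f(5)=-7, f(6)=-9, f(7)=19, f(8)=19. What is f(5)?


Reading from the table at x = 5

-7


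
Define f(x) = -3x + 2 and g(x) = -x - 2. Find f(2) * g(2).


f(2) = -4
g(2) = -4
Product = 16

16


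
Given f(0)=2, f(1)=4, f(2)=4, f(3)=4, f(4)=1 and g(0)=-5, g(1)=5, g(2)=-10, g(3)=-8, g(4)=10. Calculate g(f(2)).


f(2) = 4
g(4) = 10

10


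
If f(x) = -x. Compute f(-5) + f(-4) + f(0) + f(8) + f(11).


f(-5) = 5
f(-4) = 4
f(0) = 0
f(8) = -8
f(11) = -11
Sum = -10

-10


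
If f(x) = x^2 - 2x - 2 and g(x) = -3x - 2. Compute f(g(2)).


g(2) = -8
f(-8) = 1*(-8)^2 - 2*(-8) - 2 = 78

78


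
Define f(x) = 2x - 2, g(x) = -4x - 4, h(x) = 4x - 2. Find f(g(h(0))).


h(0) = -2
g(-2) = 4
f(4) = 6

6


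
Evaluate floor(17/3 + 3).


17/3 = 5.6667
5.6667 + 3 = 8.6667
floor(8.6667) = 8

8


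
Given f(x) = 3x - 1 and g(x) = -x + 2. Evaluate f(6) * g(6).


f(6) = 17
g(6) = -4
Product = -68

-68


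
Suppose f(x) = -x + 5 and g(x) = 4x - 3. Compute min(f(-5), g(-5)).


f(-5) = 10
g(-5) = -23
min = -23

-23


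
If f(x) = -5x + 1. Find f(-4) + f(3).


f(-4) = 21
f(3) = -14
Sum = 7

7


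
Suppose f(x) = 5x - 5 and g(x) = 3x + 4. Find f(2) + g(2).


f(2) = 5
g(2) = 10
Sum = 15

15


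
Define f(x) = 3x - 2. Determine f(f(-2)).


f(-2) = -8
f(-8) = -26

-26


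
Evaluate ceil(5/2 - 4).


5/2 = 2.5
2.5 - 4 = -1.5
ceil(-1.5) = -1

-1


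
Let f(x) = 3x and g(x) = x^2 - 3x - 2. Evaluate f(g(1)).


g(1) = -4
f(-4) = -12

-12


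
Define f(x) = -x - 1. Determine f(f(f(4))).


-5


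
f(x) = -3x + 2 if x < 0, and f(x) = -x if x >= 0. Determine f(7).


7 satisfies x >= 0
f(7) = -7

-7


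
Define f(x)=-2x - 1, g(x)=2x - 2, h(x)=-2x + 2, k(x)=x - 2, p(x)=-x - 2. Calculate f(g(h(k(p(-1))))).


-29


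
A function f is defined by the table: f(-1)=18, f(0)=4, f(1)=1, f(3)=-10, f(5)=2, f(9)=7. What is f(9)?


Reading from the table at x = 9

7


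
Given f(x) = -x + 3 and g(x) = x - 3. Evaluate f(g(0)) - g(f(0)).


6


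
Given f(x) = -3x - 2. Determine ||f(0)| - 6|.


f(0) = -2
|-2| = 2
|2 - 6| = 4

4


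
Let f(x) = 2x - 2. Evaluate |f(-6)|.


f(-6) = -14
|-14| = 14

14


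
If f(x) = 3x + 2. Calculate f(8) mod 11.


4


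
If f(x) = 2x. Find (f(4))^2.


f(4) = 8
(8)^2 = 64

64


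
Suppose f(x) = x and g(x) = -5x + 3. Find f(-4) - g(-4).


f(-4) = -4
g(-4) = 23
Difference = -27

-27


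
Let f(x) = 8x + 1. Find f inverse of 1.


Solve 8x + 1 = 1
x = (1 - 1) / 8 = 0

0


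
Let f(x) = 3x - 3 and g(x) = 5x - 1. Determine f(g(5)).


g(5) = 24
f(24) = 69

69


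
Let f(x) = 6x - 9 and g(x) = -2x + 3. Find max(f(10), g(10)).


f(10) = 51
g(10) = -17
max = 51

51


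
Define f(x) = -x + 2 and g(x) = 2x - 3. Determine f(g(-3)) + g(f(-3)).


18


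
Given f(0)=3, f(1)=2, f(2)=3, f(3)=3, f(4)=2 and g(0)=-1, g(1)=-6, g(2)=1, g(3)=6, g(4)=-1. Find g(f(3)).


f(3) = 3
g(3) = 6

6


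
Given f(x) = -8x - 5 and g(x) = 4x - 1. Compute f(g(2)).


g(2) = 7
f(7) = -61

-61


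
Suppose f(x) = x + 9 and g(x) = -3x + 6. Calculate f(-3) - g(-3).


f(-3) = 6
g(-3) = 15
Difference = -9

-9


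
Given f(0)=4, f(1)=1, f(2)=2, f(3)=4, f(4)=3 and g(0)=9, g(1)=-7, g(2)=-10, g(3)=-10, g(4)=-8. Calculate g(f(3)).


f(3) = 4
g(4) = -8

-8


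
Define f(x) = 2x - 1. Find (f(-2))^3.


-125


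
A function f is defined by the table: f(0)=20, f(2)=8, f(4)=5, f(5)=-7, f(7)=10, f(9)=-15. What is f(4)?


Reading from the table at x = 4

5


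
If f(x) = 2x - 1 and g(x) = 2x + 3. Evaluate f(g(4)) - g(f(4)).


f(g(4)) = 21
g(f(4)) = 17
Difference = 4

4


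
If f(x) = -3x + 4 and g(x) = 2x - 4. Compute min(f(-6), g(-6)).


f(-6) = 22
g(-6) = -16
min = -16

-16


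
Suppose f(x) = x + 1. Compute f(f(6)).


8


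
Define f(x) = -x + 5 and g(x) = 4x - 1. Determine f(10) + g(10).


f(10) = -5
g(10) = 39
Sum = 34

34


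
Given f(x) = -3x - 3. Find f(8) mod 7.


f(8) = -27
-27 mod 7 = 1

1


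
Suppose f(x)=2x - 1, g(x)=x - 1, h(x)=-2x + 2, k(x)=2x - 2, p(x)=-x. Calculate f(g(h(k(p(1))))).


p(1) = -1
k(-1) = -4
h(-4) = 10
g(10) = 9
f(9) = 17

17


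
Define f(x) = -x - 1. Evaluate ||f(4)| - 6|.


f(4) = -5
|-5| = 5
|5 - 6| = 1

1


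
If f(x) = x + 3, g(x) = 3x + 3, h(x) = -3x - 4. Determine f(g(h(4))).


h(4) = -16
g(-16) = -45
f(-45) = -42

-42


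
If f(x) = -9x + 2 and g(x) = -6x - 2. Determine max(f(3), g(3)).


f(3) = -25
g(3) = -20
max = -20

-20


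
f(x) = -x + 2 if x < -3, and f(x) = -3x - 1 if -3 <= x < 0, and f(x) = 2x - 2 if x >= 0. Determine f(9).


9 satisfies x >= 0
f(9) = 16

16


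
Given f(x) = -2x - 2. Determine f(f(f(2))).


f(2) = -6
f(-6) = 10
f(10) = -22

-22


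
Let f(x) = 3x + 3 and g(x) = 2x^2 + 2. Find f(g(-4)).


g(-4) = 34
f(34) = 105

105


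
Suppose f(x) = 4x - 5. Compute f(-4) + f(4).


f(-4) = -21
f(4) = 11
Sum = -10

-10


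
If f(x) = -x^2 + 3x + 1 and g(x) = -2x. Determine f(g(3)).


g(3) = -6
f(-6) = (-1)*(-6)^2 + 3*(-6) + 1 = -53

-53


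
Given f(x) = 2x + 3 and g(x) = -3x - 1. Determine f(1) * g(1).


-20


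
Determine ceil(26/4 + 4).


11


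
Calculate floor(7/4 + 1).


2


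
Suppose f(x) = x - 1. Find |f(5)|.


f(5) = 4
|4| = 4

4


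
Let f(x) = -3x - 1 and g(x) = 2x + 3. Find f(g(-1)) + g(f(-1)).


f(g(-1)) = -4
g(f(-1)) = 7
Sum = 3

3


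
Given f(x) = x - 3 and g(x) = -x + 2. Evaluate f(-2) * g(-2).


f(-2) = -5
g(-2) = 4
Product = -20

-20


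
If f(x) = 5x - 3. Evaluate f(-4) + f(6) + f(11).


56


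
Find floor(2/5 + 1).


2/5 = 0.4
0.4 + 1 = 1.4
floor(1.4) = 1

1


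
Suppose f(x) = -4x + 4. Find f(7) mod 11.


f(7) = -24
-24 mod 11 = 9

9


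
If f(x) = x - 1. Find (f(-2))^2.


9


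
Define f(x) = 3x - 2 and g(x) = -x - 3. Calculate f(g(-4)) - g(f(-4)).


f(g(-4)) = 1
g(f(-4)) = 11
Difference = -10

-10


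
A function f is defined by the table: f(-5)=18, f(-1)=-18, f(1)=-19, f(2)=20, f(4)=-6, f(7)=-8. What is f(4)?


Reading from the table at x = 4

-6


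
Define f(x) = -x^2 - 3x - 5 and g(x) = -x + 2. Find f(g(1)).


-9


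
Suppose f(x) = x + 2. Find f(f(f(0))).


f(0) = 2
f(2) = 4
f(4) = 6

6


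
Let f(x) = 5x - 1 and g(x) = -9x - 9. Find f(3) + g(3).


f(3) = 14
g(3) = -36
Sum = -22

-22


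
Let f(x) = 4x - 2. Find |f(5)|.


f(5) = 18
|18| = 18

18


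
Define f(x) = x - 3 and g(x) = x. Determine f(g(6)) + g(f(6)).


f(g(6)) = 3
g(f(6)) = 3
Sum = 6

6


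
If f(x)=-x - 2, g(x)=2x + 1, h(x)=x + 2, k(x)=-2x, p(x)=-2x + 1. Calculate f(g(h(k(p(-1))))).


p(-1) = 3
k(3) = -6
h(-6) = -4
g(-4) = -7
f(-7) = 5

5


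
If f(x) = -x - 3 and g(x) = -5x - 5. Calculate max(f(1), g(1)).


f(1) = -4
g(1) = -10
max = -4

-4


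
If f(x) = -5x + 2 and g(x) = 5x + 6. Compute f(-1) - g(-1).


f(-1) = 7
g(-1) = 1
Difference = 6

6


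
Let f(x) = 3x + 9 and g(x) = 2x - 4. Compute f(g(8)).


45


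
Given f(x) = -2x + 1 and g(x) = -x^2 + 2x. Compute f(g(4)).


17


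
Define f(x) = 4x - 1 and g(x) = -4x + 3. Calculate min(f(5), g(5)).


f(5) = 19
g(5) = -17
min = -17

-17


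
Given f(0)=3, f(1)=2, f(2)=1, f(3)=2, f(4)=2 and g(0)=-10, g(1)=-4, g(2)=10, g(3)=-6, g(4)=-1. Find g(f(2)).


f(2) = 1
g(1) = -4

-4


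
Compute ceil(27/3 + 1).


10


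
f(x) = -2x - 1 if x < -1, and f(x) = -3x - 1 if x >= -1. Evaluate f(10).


10 satisfies x >= -1
f(10) = -31

-31


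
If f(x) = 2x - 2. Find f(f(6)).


f(6) = 10
f(10) = 18

18


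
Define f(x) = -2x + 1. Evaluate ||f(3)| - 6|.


f(3) = -5
|-5| = 5
|5 - 6| = 1

1


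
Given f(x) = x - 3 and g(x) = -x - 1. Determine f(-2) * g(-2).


f(-2) = -5
g(-2) = 1
Product = -5

-5


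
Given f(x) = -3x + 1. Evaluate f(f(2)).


f(2) = -5
f(-5) = 16

16


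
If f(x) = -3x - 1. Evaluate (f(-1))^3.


f(-1) = 2
(2)^3 = 8

8


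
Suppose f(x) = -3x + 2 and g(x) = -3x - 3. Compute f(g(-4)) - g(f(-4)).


f(g(-4)) = -25
g(f(-4)) = -45
Difference = 20

20


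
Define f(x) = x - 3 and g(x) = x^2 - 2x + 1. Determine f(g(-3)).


g(-3) = 16
f(16) = 13

13


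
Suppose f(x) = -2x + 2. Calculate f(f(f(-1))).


f(-1) = 4
f(4) = -6
f(-6) = 14

14


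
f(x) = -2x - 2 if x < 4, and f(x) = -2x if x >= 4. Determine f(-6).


10


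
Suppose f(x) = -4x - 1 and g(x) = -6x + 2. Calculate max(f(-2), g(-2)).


f(-2) = 7
g(-2) = 14
max = 14

14


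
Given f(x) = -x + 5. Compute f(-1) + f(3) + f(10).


f(-1) = 6
f(3) = 2
f(10) = -5
Sum = 3

3


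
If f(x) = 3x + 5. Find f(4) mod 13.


f(4) = 17
17 mod 13 = 4

4


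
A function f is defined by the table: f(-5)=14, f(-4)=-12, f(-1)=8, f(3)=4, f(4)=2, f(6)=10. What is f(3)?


Reading from the table at x = 3

4


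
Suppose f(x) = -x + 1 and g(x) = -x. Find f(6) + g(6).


f(6) = -5
g(6) = -6
Sum = -11

-11


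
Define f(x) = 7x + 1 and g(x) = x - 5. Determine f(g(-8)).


-90


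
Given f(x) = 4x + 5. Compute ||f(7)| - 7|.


f(7) = 33
|33| = 33
|33 - 7| = 26

26


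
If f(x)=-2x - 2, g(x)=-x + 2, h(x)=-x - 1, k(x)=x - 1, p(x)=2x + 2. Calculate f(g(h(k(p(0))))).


p(0) = 2
k(2) = 1
h(1) = -2
g(-2) = 4
f(4) = -10

-10


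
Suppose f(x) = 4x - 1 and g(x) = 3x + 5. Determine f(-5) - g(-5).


-11


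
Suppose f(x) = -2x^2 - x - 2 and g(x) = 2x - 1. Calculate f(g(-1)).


g(-1) = -3
f(-3) = (-2)*(-3)^2 - 1*(-3) - 2 = -17

-17


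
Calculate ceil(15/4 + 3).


15/4 = 3.75
3.75 + 3 = 6.75
ceil(6.75) = 7

7


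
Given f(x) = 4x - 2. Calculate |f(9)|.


f(9) = 34
|34| = 34

34


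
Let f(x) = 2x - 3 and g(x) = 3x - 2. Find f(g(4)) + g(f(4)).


30


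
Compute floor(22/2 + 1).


22/2 = 11
11 + 1 = 12
floor(12) = 12

12


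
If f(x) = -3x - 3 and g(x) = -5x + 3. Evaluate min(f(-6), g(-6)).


f(-6) = 15
g(-6) = 33
min = 15

15


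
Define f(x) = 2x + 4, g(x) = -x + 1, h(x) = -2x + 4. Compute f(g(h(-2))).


h(-2) = 8
g(8) = -7
f(-7) = -10

-10


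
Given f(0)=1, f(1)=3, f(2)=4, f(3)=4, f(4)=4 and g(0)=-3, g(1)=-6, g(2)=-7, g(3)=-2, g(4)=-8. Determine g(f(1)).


-2


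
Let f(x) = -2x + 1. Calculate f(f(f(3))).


f(3) = -5
f(-5) = 11
f(11) = -21

-21


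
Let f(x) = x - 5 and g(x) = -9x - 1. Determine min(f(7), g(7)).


-64


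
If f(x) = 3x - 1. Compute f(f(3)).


f(3) = 8
f(8) = 23

23


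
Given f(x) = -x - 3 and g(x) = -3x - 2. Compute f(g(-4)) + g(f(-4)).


f(g(-4)) = -13
g(f(-4)) = -5
Sum = -18

-18


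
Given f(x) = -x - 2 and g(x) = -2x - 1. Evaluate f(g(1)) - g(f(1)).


f(g(1)) = 1
g(f(1)) = 5
Difference = -4

-4


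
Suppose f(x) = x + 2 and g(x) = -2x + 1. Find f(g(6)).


g(6) = -11
f(-11) = -9

-9


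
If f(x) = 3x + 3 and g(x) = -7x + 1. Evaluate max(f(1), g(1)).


6


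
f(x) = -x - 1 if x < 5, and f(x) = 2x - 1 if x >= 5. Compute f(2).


2 satisfies x < 5
f(2) = -3

-3


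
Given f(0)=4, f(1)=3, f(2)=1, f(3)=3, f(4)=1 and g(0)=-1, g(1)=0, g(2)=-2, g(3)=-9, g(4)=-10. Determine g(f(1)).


f(1) = 3
g(3) = -9

-9


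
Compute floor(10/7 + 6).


10/7 = 1.4286
1.4286 + 6 = 7.4286
floor(7.4286) = 7

7


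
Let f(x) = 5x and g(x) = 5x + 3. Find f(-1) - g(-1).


f(-1) = -5
g(-1) = -2
Difference = -3

-3


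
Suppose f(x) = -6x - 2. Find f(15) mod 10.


f(15) = -92
-92 mod 10 = 8

8


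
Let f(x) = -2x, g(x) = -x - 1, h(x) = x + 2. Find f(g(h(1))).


h(1) = 3
g(3) = -4
f(-4) = 8

8


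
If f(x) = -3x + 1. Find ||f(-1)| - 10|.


f(-1) = 4
|4| = 4
|4 - 10| = 6

6


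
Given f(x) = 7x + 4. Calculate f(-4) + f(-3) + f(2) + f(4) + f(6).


f(-4) = -24
f(-3) = -17
f(2) = 18
f(4) = 32
f(6) = 46
Sum = 55

55


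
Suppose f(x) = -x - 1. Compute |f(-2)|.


f(-2) = 1
|1| = 1

1


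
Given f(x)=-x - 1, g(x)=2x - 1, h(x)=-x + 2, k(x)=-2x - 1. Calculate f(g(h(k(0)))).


k(0) = -1
h(-1) = 3
g(3) = 5
f(5) = -6

-6


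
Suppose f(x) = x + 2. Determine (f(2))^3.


64


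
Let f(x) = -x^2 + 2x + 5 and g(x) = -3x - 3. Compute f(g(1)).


-43


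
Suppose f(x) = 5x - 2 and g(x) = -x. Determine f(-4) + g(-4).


f(-4) = -22
g(-4) = 4
Sum = -18

-18


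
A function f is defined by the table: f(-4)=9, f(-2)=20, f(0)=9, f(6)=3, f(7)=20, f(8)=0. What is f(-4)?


Reading from the table at x = -4

9


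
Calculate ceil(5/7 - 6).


5/7 = 0.7143
0.7143 - 6 = -5.2857
ceil(-5.2857) = -5

-5


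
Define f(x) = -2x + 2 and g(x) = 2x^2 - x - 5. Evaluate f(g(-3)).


-30


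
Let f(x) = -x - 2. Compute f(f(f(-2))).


0


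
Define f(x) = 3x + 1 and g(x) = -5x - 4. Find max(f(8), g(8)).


f(8) = 25
g(8) = -44
max = 25

25


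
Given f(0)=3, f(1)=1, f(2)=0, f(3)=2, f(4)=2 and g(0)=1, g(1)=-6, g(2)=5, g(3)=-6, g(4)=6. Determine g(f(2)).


f(2) = 0
g(0) = 1

1


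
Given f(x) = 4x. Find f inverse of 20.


Solve 4x = 20
x = (20) / 4 = 5

5


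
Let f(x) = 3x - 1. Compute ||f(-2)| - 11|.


f(-2) = -7
|-7| = 7
|7 - 11| = 4

4


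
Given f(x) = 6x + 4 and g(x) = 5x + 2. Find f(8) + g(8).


f(8) = 52
g(8) = 42
Sum = 94

94


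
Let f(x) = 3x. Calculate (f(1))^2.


f(1) = 3
(3)^2 = 9

9


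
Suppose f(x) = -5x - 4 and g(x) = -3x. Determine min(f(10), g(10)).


f(10) = -54
g(10) = -30
min = -54

-54


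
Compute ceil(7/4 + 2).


7/4 = 1.75
1.75 + 2 = 3.75
ceil(3.75) = 4

4


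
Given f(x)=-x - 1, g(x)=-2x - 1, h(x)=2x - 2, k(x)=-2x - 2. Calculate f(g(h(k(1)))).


k(1) = -4
h(-4) = -10
g(-10) = 19
f(19) = -20

-20


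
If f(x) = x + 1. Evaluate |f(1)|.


2


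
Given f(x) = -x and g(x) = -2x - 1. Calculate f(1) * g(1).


f(1) = -1
g(1) = -3
Product = 3

3


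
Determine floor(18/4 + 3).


18/4 = 4.5
4.5 + 3 = 7.5
floor(7.5) = 7

7


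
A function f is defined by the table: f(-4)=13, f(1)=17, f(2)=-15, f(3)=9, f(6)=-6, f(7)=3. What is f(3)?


Reading from the table at x = 3

9


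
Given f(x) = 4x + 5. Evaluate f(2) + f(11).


f(2) = 13
f(11) = 49
Sum = 62

62


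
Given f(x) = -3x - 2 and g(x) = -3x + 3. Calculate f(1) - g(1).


f(1) = -5
g(1) = 0
Difference = -5

-5


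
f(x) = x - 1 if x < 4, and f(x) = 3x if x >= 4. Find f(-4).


-5


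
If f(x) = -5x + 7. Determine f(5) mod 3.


f(5) = -18
-18 mod 3 = 0

0


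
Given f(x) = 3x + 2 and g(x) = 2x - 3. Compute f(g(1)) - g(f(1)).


-8


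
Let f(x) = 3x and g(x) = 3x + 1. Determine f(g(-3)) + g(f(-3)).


f(g(-3)) = -24
g(f(-3)) = -26
Sum = -50

-50


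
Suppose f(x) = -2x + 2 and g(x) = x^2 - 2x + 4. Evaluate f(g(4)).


-22


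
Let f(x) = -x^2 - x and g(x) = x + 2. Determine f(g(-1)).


g(-1) = 1
f(1) = (-1)*(1)^2 - 1*(1) = -2

-2


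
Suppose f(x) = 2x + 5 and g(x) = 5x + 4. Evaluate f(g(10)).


113
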